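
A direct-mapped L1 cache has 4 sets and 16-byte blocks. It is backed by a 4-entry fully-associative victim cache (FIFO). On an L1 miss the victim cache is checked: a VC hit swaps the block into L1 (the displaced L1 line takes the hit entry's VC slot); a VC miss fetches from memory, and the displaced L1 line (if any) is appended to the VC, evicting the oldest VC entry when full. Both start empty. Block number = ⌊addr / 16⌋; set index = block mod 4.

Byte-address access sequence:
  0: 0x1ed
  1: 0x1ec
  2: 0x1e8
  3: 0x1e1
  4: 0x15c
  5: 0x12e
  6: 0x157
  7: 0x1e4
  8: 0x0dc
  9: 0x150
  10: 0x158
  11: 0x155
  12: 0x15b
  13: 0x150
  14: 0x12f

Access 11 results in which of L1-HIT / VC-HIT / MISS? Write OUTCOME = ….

OUTCOME = L1-HIT

0: 0x1ed (blk 30, set 2) → MISS  vc=[]
1: 0x1ec (blk 30, set 2) → L1-HIT  vc=[]
2: 0x1e8 (blk 30, set 2) → L1-HIT  vc=[]
3: 0x1e1 (blk 30, set 2) → L1-HIT  vc=[]
4: 0x15c (blk 21, set 1) → MISS  vc=[]
5: 0x12e (blk 18, set 2) → MISS  vc=[30]
6: 0x157 (blk 21, set 1) → L1-HIT  vc=[30]
7: 0x1e4 (blk 30, set 2) → VC-HIT  vc=[18]
8: 0xdc (blk 13, set 1) → MISS  vc=[18, 21]
9: 0x150 (blk 21, set 1) → VC-HIT  vc=[18, 13]
10: 0x158 (blk 21, set 1) → L1-HIT  vc=[18, 13]
11: 0x155 (blk 21, set 1) → L1-HIT  vc=[18, 13]
12: 0x15b (blk 21, set 1) → L1-HIT  vc=[18, 13]
13: 0x150 (blk 21, set 1) → L1-HIT  vc=[18, 13]
14: 0x12f (blk 18, set 2) → VC-HIT  vc=[30, 13]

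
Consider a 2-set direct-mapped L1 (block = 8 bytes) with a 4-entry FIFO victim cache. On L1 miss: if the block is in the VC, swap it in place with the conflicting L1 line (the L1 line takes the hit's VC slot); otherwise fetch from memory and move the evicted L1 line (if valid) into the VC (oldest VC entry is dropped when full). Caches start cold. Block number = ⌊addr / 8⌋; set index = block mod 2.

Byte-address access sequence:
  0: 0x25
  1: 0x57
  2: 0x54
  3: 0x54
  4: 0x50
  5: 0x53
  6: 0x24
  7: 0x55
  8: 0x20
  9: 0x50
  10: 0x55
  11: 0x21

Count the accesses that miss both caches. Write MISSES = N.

MISSES = 2

0: 0x25 (blk 4, set 0) → MISS  vc=[]
1: 0x57 (blk 10, set 0) → MISS  vc=[4]
2: 0x54 (blk 10, set 0) → L1-HIT  vc=[4]
3: 0x54 (blk 10, set 0) → L1-HIT  vc=[4]
4: 0x50 (blk 10, set 0) → L1-HIT  vc=[4]
5: 0x53 (blk 10, set 0) → L1-HIT  vc=[4]
6: 0x24 (blk 4, set 0) → VC-HIT  vc=[10]
7: 0x55 (blk 10, set 0) → VC-HIT  vc=[4]
8: 0x20 (blk 4, set 0) → VC-HIT  vc=[10]
9: 0x50 (blk 10, set 0) → VC-HIT  vc=[4]
10: 0x55 (blk 10, set 0) → L1-HIT  vc=[4]
11: 0x21 (blk 4, set 0) → VC-HIT  vc=[10]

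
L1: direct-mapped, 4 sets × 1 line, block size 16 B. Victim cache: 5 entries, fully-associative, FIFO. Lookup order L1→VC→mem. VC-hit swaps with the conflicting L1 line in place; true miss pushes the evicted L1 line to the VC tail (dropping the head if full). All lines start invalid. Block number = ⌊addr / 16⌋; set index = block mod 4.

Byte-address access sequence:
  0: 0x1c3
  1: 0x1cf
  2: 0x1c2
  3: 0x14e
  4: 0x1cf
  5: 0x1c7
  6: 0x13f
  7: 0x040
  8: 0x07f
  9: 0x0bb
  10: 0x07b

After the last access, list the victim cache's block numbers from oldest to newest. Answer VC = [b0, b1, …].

  [0] addr=0x1c3 blk=28 s=0: MISS | VC []
  [1] addr=0x1cf blk=28 s=0: L1-HIT | VC []
  [2] addr=0x1c2 blk=28 s=0: L1-HIT | VC []
  [3] addr=0x14e blk=20 s=0: MISS | VC [28]
  [4] addr=0x1cf blk=28 s=0: VC-HIT | VC [20]
  [5] addr=0x1c7 blk=28 s=0: L1-HIT | VC [20]
  [6] addr=0x13f blk=19 s=3: MISS | VC [20]
  [7] addr=0x40 blk=4 s=0: MISS | VC [20, 28]
  [8] addr=0x7f blk=7 s=3: MISS | VC [20, 28, 19]
  [9] addr=0xbb blk=11 s=3: MISS | VC [20, 28, 19, 7]
  [10] addr=0x7b blk=7 s=3: VC-HIT | VC [20, 28, 19, 11]

VC = [20, 28, 19, 11]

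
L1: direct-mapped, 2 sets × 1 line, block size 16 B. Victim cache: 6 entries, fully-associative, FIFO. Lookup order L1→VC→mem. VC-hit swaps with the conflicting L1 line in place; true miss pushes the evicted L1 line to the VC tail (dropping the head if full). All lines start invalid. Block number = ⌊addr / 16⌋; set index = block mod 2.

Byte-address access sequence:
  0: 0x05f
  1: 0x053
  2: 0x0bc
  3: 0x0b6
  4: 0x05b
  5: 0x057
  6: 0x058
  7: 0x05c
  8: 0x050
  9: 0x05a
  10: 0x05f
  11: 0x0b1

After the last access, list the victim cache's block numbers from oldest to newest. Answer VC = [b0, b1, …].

VC = [5]

  [0] addr=0x5f blk=5 s=1: MISS | VC []
  [1] addr=0x53 blk=5 s=1: L1-HIT | VC []
  [2] addr=0xbc blk=11 s=1: MISS | VC [5]
  [3] addr=0xb6 blk=11 s=1: L1-HIT | VC [5]
  [4] addr=0x5b blk=5 s=1: VC-HIT | VC [11]
  [5] addr=0x57 blk=5 s=1: L1-HIT | VC [11]
  [6] addr=0x58 blk=5 s=1: L1-HIT | VC [11]
  [7] addr=0x5c blk=5 s=1: L1-HIT | VC [11]
  [8] addr=0x50 blk=5 s=1: L1-HIT | VC [11]
  [9] addr=0x5a blk=5 s=1: L1-HIT | VC [11]
  [10] addr=0x5f blk=5 s=1: L1-HIT | VC [11]
  [11] addr=0xb1 blk=11 s=1: VC-HIT | VC [5]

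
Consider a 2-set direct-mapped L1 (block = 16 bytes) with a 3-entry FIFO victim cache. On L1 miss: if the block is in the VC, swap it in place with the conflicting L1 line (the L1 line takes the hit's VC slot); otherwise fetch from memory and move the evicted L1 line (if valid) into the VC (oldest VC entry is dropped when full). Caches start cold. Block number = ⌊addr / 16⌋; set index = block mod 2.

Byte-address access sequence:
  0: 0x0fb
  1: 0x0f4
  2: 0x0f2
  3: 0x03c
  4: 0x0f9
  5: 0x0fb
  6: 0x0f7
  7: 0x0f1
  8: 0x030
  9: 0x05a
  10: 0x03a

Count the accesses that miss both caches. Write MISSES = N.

  [0] addr=0xfb blk=15 s=1: MISS | VC []
  [1] addr=0xf4 blk=15 s=1: L1-HIT | VC []
  [2] addr=0xf2 blk=15 s=1: L1-HIT | VC []
  [3] addr=0x3c blk=3 s=1: MISS | VC [15]
  [4] addr=0xf9 blk=15 s=1: VC-HIT | VC [3]
  [5] addr=0xfb blk=15 s=1: L1-HIT | VC [3]
  [6] addr=0xf7 blk=15 s=1: L1-HIT | VC [3]
  [7] addr=0xf1 blk=15 s=1: L1-HIT | VC [3]
  [8] addr=0x30 blk=3 s=1: VC-HIT | VC [15]
  [9] addr=0x5a blk=5 s=1: MISS | VC [15, 3]
  [10] addr=0x3a blk=3 s=1: VC-HIT | VC [15, 5]

MISSES = 3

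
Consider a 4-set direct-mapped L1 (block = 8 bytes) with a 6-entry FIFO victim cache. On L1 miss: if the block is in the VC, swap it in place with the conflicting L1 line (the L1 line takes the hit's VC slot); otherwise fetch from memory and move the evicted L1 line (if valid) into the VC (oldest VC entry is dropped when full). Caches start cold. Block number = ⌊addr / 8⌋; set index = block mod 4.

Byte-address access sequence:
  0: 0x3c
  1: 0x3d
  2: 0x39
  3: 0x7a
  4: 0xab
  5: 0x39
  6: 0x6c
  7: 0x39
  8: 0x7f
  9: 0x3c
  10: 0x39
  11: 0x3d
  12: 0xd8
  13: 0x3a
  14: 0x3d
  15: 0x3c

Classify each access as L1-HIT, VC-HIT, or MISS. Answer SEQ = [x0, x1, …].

SEQ = [MISS, L1-HIT, L1-HIT, MISS, MISS, VC-HIT, MISS, L1-HIT, VC-HIT, VC-HIT, L1-HIT, L1-HIT, MISS, VC-HIT, L1-HIT, L1-HIT]

  [0] addr=0x3c blk=7 s=3: MISS | VC []
  [1] addr=0x3d blk=7 s=3: L1-HIT | VC []
  [2] addr=0x39 blk=7 s=3: L1-HIT | VC []
  [3] addr=0x7a blk=15 s=3: MISS | VC [7]
  [4] addr=0xab blk=21 s=1: MISS | VC [7]
  [5] addr=0x39 blk=7 s=3: VC-HIT | VC [15]
  [6] addr=0x6c blk=13 s=1: MISS | VC [15, 21]
  [7] addr=0x39 blk=7 s=3: L1-HIT | VC [15, 21]
  [8] addr=0x7f blk=15 s=3: VC-HIT | VC [7, 21]
  [9] addr=0x3c blk=7 s=3: VC-HIT | VC [15, 21]
  [10] addr=0x39 blk=7 s=3: L1-HIT | VC [15, 21]
  [11] addr=0x3d blk=7 s=3: L1-HIT | VC [15, 21]
  [12] addr=0xd8 blk=27 s=3: MISS | VC [15, 21, 7]
  [13] addr=0x3a blk=7 s=3: VC-HIT | VC [15, 21, 27]
  [14] addr=0x3d blk=7 s=3: L1-HIT | VC [15, 21, 27]
  [15] addr=0x3c blk=7 s=3: L1-HIT | VC [15, 21, 27]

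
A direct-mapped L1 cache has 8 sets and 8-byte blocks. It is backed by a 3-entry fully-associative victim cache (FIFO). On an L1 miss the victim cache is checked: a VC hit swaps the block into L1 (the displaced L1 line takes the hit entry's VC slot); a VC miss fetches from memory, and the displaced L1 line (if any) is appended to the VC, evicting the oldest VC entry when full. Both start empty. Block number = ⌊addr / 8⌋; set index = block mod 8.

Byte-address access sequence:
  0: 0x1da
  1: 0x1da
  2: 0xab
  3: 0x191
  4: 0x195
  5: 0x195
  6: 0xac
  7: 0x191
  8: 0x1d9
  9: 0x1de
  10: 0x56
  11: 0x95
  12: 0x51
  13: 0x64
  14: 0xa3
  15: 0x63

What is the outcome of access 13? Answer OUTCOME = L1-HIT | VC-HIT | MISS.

OUTCOME = MISS

#0 0x1da→b59/s3 MISS; vc=[]
#1 0x1da→b59/s3 L1-HIT; vc=[]
#2 0xab→b21/s5 MISS; vc=[]
#3 0x191→b50/s2 MISS; vc=[]
#4 0x195→b50/s2 L1-HIT; vc=[]
#5 0x195→b50/s2 L1-HIT; vc=[]
#6 0xac→b21/s5 L1-HIT; vc=[]
#7 0x191→b50/s2 L1-HIT; vc=[]
#8 0x1d9→b59/s3 L1-HIT; vc=[]
#9 0x1de→b59/s3 L1-HIT; vc=[]
#10 0x56→b10/s2 MISS; vc=[50]
#11 0x95→b18/s2 MISS; vc=[50,10]
#12 0x51→b10/s2 VC-HIT; vc=[50,18]
#13 0x64→b12/s4 MISS; vc=[50,18]
#14 0xa3→b20/s4 MISS; vc=[50,18,12]
#15 0x63→b12/s4 VC-HIT; vc=[50,18,20]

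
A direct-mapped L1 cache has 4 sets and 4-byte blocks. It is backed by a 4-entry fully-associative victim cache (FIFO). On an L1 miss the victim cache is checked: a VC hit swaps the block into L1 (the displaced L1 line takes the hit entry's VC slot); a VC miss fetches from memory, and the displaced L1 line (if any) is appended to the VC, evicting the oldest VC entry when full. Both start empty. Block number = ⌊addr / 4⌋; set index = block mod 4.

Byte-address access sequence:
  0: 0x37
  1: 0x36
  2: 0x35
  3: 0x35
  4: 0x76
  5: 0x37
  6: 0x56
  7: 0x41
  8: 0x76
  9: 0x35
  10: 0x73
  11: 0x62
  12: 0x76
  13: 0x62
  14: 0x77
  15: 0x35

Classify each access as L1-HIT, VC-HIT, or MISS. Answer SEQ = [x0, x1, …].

  [0] addr=0x37 blk=13 s=1: MISS | VC []
  [1] addr=0x36 blk=13 s=1: L1-HIT | VC []
  [2] addr=0x35 blk=13 s=1: L1-HIT | VC []
  [3] addr=0x35 blk=13 s=1: L1-HIT | VC []
  [4] addr=0x76 blk=29 s=1: MISS | VC [13]
  [5] addr=0x37 blk=13 s=1: VC-HIT | VC [29]
  [6] addr=0x56 blk=21 s=1: MISS | VC [29, 13]
  [7] addr=0x41 blk=16 s=0: MISS | VC [29, 13]
  [8] addr=0x76 blk=29 s=1: VC-HIT | VC [21, 13]
  [9] addr=0x35 blk=13 s=1: VC-HIT | VC [21, 29]
  [10] addr=0x73 blk=28 s=0: MISS | VC [21, 29, 16]
  [11] addr=0x62 blk=24 s=0: MISS | VC [21, 29, 16, 28]
  [12] addr=0x76 blk=29 s=1: VC-HIT | VC [21, 13, 16, 28]
  [13] addr=0x62 blk=24 s=0: L1-HIT | VC [21, 13, 16, 28]
  [14] addr=0x77 blk=29 s=1: L1-HIT | VC [21, 13, 16, 28]
  [15] addr=0x35 blk=13 s=1: VC-HIT | VC [21, 29, 16, 28]

SEQ = [MISS, L1-HIT, L1-HIT, L1-HIT, MISS, VC-HIT, MISS, MISS, VC-HIT, VC-HIT, MISS, MISS, VC-HIT, L1-HIT, L1-HIT, VC-HIT]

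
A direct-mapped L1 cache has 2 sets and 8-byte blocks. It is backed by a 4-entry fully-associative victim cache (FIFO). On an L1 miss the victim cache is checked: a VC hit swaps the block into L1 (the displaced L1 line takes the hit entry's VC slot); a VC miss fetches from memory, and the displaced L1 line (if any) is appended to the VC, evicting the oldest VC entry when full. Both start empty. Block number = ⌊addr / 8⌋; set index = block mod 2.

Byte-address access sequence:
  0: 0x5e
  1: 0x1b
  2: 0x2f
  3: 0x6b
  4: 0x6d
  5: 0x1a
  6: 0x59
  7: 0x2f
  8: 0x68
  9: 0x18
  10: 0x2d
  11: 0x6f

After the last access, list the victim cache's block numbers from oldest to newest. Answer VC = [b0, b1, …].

VC = [5, 3, 11]

#0 0x5e→b11/s1 MISS; vc=[]
#1 0x1b→b3/s1 MISS; vc=[11]
#2 0x2f→b5/s1 MISS; vc=[11,3]
#3 0x6b→b13/s1 MISS; vc=[11,3,5]
#4 0x6d→b13/s1 L1-HIT; vc=[11,3,5]
#5 0x1a→b3/s1 VC-HIT; vc=[11,13,5]
#6 0x59→b11/s1 VC-HIT; vc=[3,13,5]
#7 0x2f→b5/s1 VC-HIT; vc=[3,13,11]
#8 0x68→b13/s1 VC-HIT; vc=[3,5,11]
#9 0x18→b3/s1 VC-HIT; vc=[13,5,11]
#10 0x2d→b5/s1 VC-HIT; vc=[13,3,11]
#11 0x6f→b13/s1 VC-HIT; vc=[5,3,11]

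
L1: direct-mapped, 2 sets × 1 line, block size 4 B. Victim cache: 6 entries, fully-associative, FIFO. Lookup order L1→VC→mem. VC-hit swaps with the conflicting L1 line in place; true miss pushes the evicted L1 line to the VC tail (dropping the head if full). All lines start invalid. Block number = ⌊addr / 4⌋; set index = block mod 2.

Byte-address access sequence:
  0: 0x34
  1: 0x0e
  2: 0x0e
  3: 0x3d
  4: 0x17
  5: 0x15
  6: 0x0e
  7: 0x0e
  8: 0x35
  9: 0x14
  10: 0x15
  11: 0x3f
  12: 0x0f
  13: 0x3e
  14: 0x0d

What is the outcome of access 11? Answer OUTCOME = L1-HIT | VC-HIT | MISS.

OUTCOME = VC-HIT

  [0] addr=0x34 blk=13 s=1: MISS | VC []
  [1] addr=0xe blk=3 s=1: MISS | VC [13]
  [2] addr=0xe blk=3 s=1: L1-HIT | VC [13]
  [3] addr=0x3d blk=15 s=1: MISS | VC [13, 3]
  [4] addr=0x17 blk=5 s=1: MISS | VC [13, 3, 15]
  [5] addr=0x15 blk=5 s=1: L1-HIT | VC [13, 3, 15]
  [6] addr=0xe blk=3 s=1: VC-HIT | VC [13, 5, 15]
  [7] addr=0xe blk=3 s=1: L1-HIT | VC [13, 5, 15]
  [8] addr=0x35 blk=13 s=1: VC-HIT | VC [3, 5, 15]
  [9] addr=0x14 blk=5 s=1: VC-HIT | VC [3, 13, 15]
  [10] addr=0x15 blk=5 s=1: L1-HIT | VC [3, 13, 15]
  [11] addr=0x3f blk=15 s=1: VC-HIT | VC [3, 13, 5]
  [12] addr=0xf blk=3 s=1: VC-HIT | VC [15, 13, 5]
  [13] addr=0x3e blk=15 s=1: VC-HIT | VC [3, 13, 5]
  [14] addr=0xd blk=3 s=1: VC-HIT | VC [15, 13, 5]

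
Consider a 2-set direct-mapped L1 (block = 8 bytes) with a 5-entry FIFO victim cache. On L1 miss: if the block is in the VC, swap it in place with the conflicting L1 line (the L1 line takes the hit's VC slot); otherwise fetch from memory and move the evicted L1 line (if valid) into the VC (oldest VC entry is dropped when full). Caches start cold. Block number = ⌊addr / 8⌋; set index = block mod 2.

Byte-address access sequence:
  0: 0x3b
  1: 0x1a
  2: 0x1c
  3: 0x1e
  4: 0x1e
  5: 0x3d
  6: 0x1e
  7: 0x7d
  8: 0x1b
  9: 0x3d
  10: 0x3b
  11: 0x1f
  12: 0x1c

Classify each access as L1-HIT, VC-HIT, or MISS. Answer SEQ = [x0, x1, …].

0: 0x3b (blk 7, set 1) → MISS  vc=[]
1: 0x1a (blk 3, set 1) → MISS  vc=[7]
2: 0x1c (blk 3, set 1) → L1-HIT  vc=[7]
3: 0x1e (blk 3, set 1) → L1-HIT  vc=[7]
4: 0x1e (blk 3, set 1) → L1-HIT  vc=[7]
5: 0x3d (blk 7, set 1) → VC-HIT  vc=[3]
6: 0x1e (blk 3, set 1) → VC-HIT  vc=[7]
7: 0x7d (blk 15, set 1) → MISS  vc=[7, 3]
8: 0x1b (blk 3, set 1) → VC-HIT  vc=[7, 15]
9: 0x3d (blk 7, set 1) → VC-HIT  vc=[3, 15]
10: 0x3b (blk 7, set 1) → L1-HIT  vc=[3, 15]
11: 0x1f (blk 3, set 1) → VC-HIT  vc=[7, 15]
12: 0x1c (blk 3, set 1) → L1-HIT  vc=[7, 15]

SEQ = [MISS, MISS, L1-HIT, L1-HIT, L1-HIT, VC-HIT, VC-HIT, MISS, VC-HIT, VC-HIT, L1-HIT, VC-HIT, L1-HIT]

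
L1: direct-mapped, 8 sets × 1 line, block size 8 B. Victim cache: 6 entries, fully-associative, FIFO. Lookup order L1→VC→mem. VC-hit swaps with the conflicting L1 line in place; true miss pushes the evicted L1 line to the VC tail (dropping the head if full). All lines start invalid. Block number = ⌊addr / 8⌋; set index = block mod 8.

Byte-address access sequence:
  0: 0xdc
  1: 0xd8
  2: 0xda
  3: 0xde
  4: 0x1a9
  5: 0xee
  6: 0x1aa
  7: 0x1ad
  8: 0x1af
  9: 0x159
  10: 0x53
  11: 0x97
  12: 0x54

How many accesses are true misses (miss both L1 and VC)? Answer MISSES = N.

  [0] addr=0xdc blk=27 s=3: MISS | VC []
  [1] addr=0xd8 blk=27 s=3: L1-HIT | VC []
  [2] addr=0xda blk=27 s=3: L1-HIT | VC []
  [3] addr=0xde blk=27 s=3: L1-HIT | VC []
  [4] addr=0x1a9 blk=53 s=5: MISS | VC []
  [5] addr=0xee blk=29 s=5: MISS | VC [53]
  [6] addr=0x1aa blk=53 s=5: VC-HIT | VC [29]
  [7] addr=0x1ad blk=53 s=5: L1-HIT | VC [29]
  [8] addr=0x1af blk=53 s=5: L1-HIT | VC [29]
  [9] addr=0x159 blk=43 s=3: MISS | VC [29, 27]
  [10] addr=0x53 blk=10 s=2: MISS | VC [29, 27]
  [11] addr=0x97 blk=18 s=2: MISS | VC [29, 27, 10]
  [12] addr=0x54 blk=10 s=2: VC-HIT | VC [29, 27, 18]

MISSES = 6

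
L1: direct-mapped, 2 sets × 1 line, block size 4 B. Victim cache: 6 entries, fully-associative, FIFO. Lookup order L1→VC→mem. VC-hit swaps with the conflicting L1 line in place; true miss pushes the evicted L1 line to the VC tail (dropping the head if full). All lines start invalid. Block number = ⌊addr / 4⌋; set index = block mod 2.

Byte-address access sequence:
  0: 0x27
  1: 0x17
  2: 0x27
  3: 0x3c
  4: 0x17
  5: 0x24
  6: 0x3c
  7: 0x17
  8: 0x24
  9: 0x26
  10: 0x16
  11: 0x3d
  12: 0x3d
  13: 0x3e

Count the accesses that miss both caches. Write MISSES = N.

0: 0x27 (blk 9, set 1) → MISS  vc=[]
1: 0x17 (blk 5, set 1) → MISS  vc=[9]
2: 0x27 (blk 9, set 1) → VC-HIT  vc=[5]
3: 0x3c (blk 15, set 1) → MISS  vc=[5, 9]
4: 0x17 (blk 5, set 1) → VC-HIT  vc=[15, 9]
5: 0x24 (blk 9, set 1) → VC-HIT  vc=[15, 5]
6: 0x3c (blk 15, set 1) → VC-HIT  vc=[9, 5]
7: 0x17 (blk 5, set 1) → VC-HIT  vc=[9, 15]
8: 0x24 (blk 9, set 1) → VC-HIT  vc=[5, 15]
9: 0x26 (blk 9, set 1) → L1-HIT  vc=[5, 15]
10: 0x16 (blk 5, set 1) → VC-HIT  vc=[9, 15]
11: 0x3d (blk 15, set 1) → VC-HIT  vc=[9, 5]
12: 0x3d (blk 15, set 1) → L1-HIT  vc=[9, 5]
13: 0x3e (blk 15, set 1) → L1-HIT  vc=[9, 5]

MISSES = 3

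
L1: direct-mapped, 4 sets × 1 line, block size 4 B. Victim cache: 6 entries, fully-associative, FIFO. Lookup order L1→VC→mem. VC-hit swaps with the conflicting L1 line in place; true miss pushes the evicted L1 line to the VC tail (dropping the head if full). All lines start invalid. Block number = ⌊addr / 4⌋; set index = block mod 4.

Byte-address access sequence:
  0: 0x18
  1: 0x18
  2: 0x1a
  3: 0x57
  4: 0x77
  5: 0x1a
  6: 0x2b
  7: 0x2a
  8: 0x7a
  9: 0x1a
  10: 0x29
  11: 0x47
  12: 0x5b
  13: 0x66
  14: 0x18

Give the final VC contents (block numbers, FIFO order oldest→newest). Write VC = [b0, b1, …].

VC = [21, 30, 22, 29, 10, 17]

  [0] addr=0x18 blk=6 s=2: MISS | VC []
  [1] addr=0x18 blk=6 s=2: L1-HIT | VC []
  [2] addr=0x1a blk=6 s=2: L1-HIT | VC []
  [3] addr=0x57 blk=21 s=1: MISS | VC []
  [4] addr=0x77 blk=29 s=1: MISS | VC [21]
  [5] addr=0x1a blk=6 s=2: L1-HIT | VC [21]
  [6] addr=0x2b blk=10 s=2: MISS | VC [21, 6]
  [7] addr=0x2a blk=10 s=2: L1-HIT | VC [21, 6]
  [8] addr=0x7a blk=30 s=2: MISS | VC [21, 6, 10]
  [9] addr=0x1a blk=6 s=2: VC-HIT | VC [21, 30, 10]
  [10] addr=0x29 blk=10 s=2: VC-HIT | VC [21, 30, 6]
  [11] addr=0x47 blk=17 s=1: MISS | VC [21, 30, 6, 29]
  [12] addr=0x5b blk=22 s=2: MISS | VC [21, 30, 6, 29, 10]
  [13] addr=0x66 blk=25 s=1: MISS | VC [21, 30, 6, 29, 10, 17]
  [14] addr=0x18 blk=6 s=2: VC-HIT | VC [21, 30, 22, 29, 10, 17]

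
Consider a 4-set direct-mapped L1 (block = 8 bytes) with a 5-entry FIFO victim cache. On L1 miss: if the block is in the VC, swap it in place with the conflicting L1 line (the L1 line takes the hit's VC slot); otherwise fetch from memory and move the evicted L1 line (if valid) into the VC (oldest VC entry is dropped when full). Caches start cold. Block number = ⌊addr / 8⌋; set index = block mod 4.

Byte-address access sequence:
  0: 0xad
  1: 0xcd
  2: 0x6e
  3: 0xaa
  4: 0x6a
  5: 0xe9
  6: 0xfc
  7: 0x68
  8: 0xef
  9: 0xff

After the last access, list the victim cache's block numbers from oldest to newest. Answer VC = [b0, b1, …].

#0 0xad→b21/s1 MISS; vc=[]
#1 0xcd→b25/s1 MISS; vc=[21]
#2 0x6e→b13/s1 MISS; vc=[21,25]
#3 0xaa→b21/s1 VC-HIT; vc=[13,25]
#4 0x6a→b13/s1 VC-HIT; vc=[21,25]
#5 0xe9→b29/s1 MISS; vc=[21,25,13]
#6 0xfc→b31/s3 MISS; vc=[21,25,13]
#7 0x68→b13/s1 VC-HIT; vc=[21,25,29]
#8 0xef→b29/s1 VC-HIT; vc=[21,25,13]
#9 0xff→b31/s3 L1-HIT; vc=[21,25,13]

VC = [21, 25, 13]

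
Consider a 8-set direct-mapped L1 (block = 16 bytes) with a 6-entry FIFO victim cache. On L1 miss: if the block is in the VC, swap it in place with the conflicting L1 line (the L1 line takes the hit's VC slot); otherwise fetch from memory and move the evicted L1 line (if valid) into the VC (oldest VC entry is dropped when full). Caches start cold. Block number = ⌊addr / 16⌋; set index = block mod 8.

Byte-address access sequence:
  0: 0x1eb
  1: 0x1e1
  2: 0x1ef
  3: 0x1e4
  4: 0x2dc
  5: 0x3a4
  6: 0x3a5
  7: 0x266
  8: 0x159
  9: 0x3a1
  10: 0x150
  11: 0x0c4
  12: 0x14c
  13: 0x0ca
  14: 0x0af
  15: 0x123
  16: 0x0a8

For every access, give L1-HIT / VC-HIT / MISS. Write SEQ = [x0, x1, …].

  [0] addr=0x1eb blk=30 s=6: MISS | VC []
  [1] addr=0x1e1 blk=30 s=6: L1-HIT | VC []
  [2] addr=0x1ef blk=30 s=6: L1-HIT | VC []
  [3] addr=0x1e4 blk=30 s=6: L1-HIT | VC []
  [4] addr=0x2dc blk=45 s=5: MISS | VC []
  [5] addr=0x3a4 blk=58 s=2: MISS | VC []
  [6] addr=0x3a5 blk=58 s=2: L1-HIT | VC []
  [7] addr=0x266 blk=38 s=6: MISS | VC [30]
  [8] addr=0x159 blk=21 s=5: MISS | VC [30, 45]
  [9] addr=0x3a1 blk=58 s=2: L1-HIT | VC [30, 45]
  [10] addr=0x150 blk=21 s=5: L1-HIT | VC [30, 45]
  [11] addr=0xc4 blk=12 s=4: MISS | VC [30, 45]
  [12] addr=0x14c blk=20 s=4: MISS | VC [30, 45, 12]
  [13] addr=0xca blk=12 s=4: VC-HIT | VC [30, 45, 20]
  [14] addr=0xaf blk=10 s=2: MISS | VC [30, 45, 20, 58]
  [15] addr=0x123 blk=18 s=2: MISS | VC [30, 45, 20, 58, 10]
  [16] addr=0xa8 blk=10 s=2: VC-HIT | VC [30, 45, 20, 58, 18]

SEQ = [MISS, L1-HIT, L1-HIT, L1-HIT, MISS, MISS, L1-HIT, MISS, MISS, L1-HIT, L1-HIT, MISS, MISS, VC-HIT, MISS, MISS, VC-HIT]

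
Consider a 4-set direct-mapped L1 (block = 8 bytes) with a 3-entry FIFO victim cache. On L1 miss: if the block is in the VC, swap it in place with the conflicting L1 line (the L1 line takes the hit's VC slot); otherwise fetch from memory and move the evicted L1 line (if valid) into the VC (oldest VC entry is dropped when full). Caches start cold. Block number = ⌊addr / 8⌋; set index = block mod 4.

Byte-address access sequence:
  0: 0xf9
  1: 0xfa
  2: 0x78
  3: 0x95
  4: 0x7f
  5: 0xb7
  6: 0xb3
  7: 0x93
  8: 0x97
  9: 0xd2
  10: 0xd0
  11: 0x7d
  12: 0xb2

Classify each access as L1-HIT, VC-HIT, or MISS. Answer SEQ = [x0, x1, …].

SEQ = [MISS, L1-HIT, MISS, MISS, L1-HIT, MISS, L1-HIT, VC-HIT, L1-HIT, MISS, L1-HIT, L1-HIT, VC-HIT]

#0 0xf9→b31/s3 MISS; vc=[]
#1 0xfa→b31/s3 L1-HIT; vc=[]
#2 0x78→b15/s3 MISS; vc=[31]
#3 0x95→b18/s2 MISS; vc=[31]
#4 0x7f→b15/s3 L1-HIT; vc=[31]
#5 0xb7→b22/s2 MISS; vc=[31,18]
#6 0xb3→b22/s2 L1-HIT; vc=[31,18]
#7 0x93→b18/s2 VC-HIT; vc=[31,22]
#8 0x97→b18/s2 L1-HIT; vc=[31,22]
#9 0xd2→b26/s2 MISS; vc=[31,22,18]
#10 0xd0→b26/s2 L1-HIT; vc=[31,22,18]
#11 0x7d→b15/s3 L1-HIT; vc=[31,22,18]
#12 0xb2→b22/s2 VC-HIT; vc=[31,26,18]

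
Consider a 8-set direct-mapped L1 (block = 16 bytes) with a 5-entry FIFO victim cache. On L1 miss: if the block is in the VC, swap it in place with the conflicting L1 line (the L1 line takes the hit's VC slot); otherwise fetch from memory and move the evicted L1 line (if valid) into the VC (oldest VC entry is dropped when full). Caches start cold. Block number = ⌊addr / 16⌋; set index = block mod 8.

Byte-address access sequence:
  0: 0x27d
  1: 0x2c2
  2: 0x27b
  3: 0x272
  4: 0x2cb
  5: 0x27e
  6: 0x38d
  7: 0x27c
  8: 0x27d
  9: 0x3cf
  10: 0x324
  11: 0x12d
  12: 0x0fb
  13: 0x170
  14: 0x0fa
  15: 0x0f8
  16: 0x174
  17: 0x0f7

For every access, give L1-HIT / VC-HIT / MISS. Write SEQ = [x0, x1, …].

SEQ = [MISS, MISS, L1-HIT, L1-HIT, L1-HIT, L1-HIT, MISS, L1-HIT, L1-HIT, MISS, MISS, MISS, MISS, MISS, VC-HIT, L1-HIT, VC-HIT, VC-HIT]

#0 0x27d→b39/s7 MISS; vc=[]
#1 0x2c2→b44/s4 MISS; vc=[]
#2 0x27b→b39/s7 L1-HIT; vc=[]
#3 0x272→b39/s7 L1-HIT; vc=[]
#4 0x2cb→b44/s4 L1-HIT; vc=[]
#5 0x27e→b39/s7 L1-HIT; vc=[]
#6 0x38d→b56/s0 MISS; vc=[]
#7 0x27c→b39/s7 L1-HIT; vc=[]
#8 0x27d→b39/s7 L1-HIT; vc=[]
#9 0x3cf→b60/s4 MISS; vc=[44]
#10 0x324→b50/s2 MISS; vc=[44]
#11 0x12d→b18/s2 MISS; vc=[44,50]
#12 0xfb→b15/s7 MISS; vc=[44,50,39]
#13 0x170→b23/s7 MISS; vc=[44,50,39,15]
#14 0xfa→b15/s7 VC-HIT; vc=[44,50,39,23]
#15 0xf8→b15/s7 L1-HIT; vc=[44,50,39,23]
#16 0x174→b23/s7 VC-HIT; vc=[44,50,39,15]
#17 0xf7→b15/s7 VC-HIT; vc=[44,50,39,23]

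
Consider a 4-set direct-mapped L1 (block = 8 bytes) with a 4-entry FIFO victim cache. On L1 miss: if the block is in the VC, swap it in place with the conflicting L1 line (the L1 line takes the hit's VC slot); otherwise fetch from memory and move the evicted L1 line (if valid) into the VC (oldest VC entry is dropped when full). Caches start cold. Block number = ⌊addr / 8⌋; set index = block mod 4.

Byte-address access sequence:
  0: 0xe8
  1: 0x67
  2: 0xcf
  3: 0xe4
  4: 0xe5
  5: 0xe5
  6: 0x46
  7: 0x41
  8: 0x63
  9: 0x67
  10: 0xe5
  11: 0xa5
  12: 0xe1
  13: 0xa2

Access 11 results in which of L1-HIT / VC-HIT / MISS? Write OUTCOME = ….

OUTCOME = MISS

  [0] addr=0xe8 blk=29 s=1: MISS | VC []
  [1] addr=0x67 blk=12 s=0: MISS | VC []
  [2] addr=0xcf blk=25 s=1: MISS | VC [29]
  [3] addr=0xe4 blk=28 s=0: MISS | VC [29, 12]
  [4] addr=0xe5 blk=28 s=0: L1-HIT | VC [29, 12]
  [5] addr=0xe5 blk=28 s=0: L1-HIT | VC [29, 12]
  [6] addr=0x46 blk=8 s=0: MISS | VC [29, 12, 28]
  [7] addr=0x41 blk=8 s=0: L1-HIT | VC [29, 12, 28]
  [8] addr=0x63 blk=12 s=0: VC-HIT | VC [29, 8, 28]
  [9] addr=0x67 blk=12 s=0: L1-HIT | VC [29, 8, 28]
  [10] addr=0xe5 blk=28 s=0: VC-HIT | VC [29, 8, 12]
  [11] addr=0xa5 blk=20 s=0: MISS | VC [29, 8, 12, 28]
  [12] addr=0xe1 blk=28 s=0: VC-HIT | VC [29, 8, 12, 20]
  [13] addr=0xa2 blk=20 s=0: VC-HIT | VC [29, 8, 12, 28]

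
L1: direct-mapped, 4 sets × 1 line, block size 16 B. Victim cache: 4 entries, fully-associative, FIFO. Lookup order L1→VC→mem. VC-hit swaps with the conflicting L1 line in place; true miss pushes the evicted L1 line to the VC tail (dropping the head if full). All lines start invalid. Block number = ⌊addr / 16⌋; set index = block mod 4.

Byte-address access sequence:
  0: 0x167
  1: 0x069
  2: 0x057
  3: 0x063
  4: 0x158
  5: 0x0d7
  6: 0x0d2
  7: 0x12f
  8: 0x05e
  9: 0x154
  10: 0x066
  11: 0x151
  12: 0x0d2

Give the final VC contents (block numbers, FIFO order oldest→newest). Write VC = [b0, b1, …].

  [0] addr=0x167 blk=22 s=2: MISS | VC []
  [1] addr=0x69 blk=6 s=2: MISS | VC [22]
  [2] addr=0x57 blk=5 s=1: MISS | VC [22]
  [3] addr=0x63 blk=6 s=2: L1-HIT | VC [22]
  [4] addr=0x158 blk=21 s=1: MISS | VC [22, 5]
  [5] addr=0xd7 blk=13 s=1: MISS | VC [22, 5, 21]
  [6] addr=0xd2 blk=13 s=1: L1-HIT | VC [22, 5, 21]
  [7] addr=0x12f blk=18 s=2: MISS | VC [22, 5, 21, 6]
  [8] addr=0x5e blk=5 s=1: VC-HIT | VC [22, 13, 21, 6]
  [9] addr=0x154 blk=21 s=1: VC-HIT | VC [22, 13, 5, 6]
  [10] addr=0x66 blk=6 s=2: VC-HIT | VC [22, 13, 5, 18]
  [11] addr=0x151 blk=21 s=1: L1-HIT | VC [22, 13, 5, 18]
  [12] addr=0xd2 blk=13 s=1: VC-HIT | VC [22, 21, 5, 18]

VC = [22, 21, 5, 18]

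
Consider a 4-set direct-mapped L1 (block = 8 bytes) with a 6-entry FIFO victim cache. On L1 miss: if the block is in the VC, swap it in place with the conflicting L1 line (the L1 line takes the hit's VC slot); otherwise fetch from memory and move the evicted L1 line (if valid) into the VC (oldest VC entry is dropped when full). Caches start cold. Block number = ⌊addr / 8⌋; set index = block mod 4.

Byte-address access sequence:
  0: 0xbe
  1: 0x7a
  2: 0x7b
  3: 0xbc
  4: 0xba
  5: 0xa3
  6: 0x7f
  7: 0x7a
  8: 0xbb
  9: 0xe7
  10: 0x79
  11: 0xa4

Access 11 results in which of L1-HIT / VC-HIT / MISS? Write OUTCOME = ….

OUTCOME = VC-HIT

  [0] addr=0xbe blk=23 s=3: MISS | VC []
  [1] addr=0x7a blk=15 s=3: MISS | VC [23]
  [2] addr=0x7b blk=15 s=3: L1-HIT | VC [23]
  [3] addr=0xbc blk=23 s=3: VC-HIT | VC [15]
  [4] addr=0xba blk=23 s=3: L1-HIT | VC [15]
  [5] addr=0xa3 blk=20 s=0: MISS | VC [15]
  [6] addr=0x7f blk=15 s=3: VC-HIT | VC [23]
  [7] addr=0x7a blk=15 s=3: L1-HIT | VC [23]
  [8] addr=0xbb blk=23 s=3: VC-HIT | VC [15]
  [9] addr=0xe7 blk=28 s=0: MISS | VC [15, 20]
  [10] addr=0x79 blk=15 s=3: VC-HIT | VC [23, 20]
  [11] addr=0xa4 blk=20 s=0: VC-HIT | VC [23, 28]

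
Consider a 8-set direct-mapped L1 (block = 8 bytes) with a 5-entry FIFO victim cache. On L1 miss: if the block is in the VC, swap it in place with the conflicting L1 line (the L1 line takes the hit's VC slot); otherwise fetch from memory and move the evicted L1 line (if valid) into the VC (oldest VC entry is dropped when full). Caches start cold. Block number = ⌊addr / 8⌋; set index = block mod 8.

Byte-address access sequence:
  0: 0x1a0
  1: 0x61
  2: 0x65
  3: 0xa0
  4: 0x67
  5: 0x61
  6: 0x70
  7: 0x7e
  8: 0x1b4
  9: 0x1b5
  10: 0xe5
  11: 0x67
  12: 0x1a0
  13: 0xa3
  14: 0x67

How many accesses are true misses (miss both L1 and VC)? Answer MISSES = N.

0: 0x1a0 (blk 52, set 4) → MISS  vc=[]
1: 0x61 (blk 12, set 4) → MISS  vc=[52]
2: 0x65 (blk 12, set 4) → L1-HIT  vc=[52]
3: 0xa0 (blk 20, set 4) → MISS  vc=[52, 12]
4: 0x67 (blk 12, set 4) → VC-HIT  vc=[52, 20]
5: 0x61 (blk 12, set 4) → L1-HIT  vc=[52, 20]
6: 0x70 (blk 14, set 6) → MISS  vc=[52, 20]
7: 0x7e (blk 15, set 7) → MISS  vc=[52, 20]
8: 0x1b4 (blk 54, set 6) → MISS  vc=[52, 20, 14]
9: 0x1b5 (blk 54, set 6) → L1-HIT  vc=[52, 20, 14]
10: 0xe5 (blk 28, set 4) → MISS  vc=[52, 20, 14, 12]
11: 0x67 (blk 12, set 4) → VC-HIT  vc=[52, 20, 14, 28]
12: 0x1a0 (blk 52, set 4) → VC-HIT  vc=[12, 20, 14, 28]
13: 0xa3 (blk 20, set 4) → VC-HIT  vc=[12, 52, 14, 28]
14: 0x67 (blk 12, set 4) → VC-HIT  vc=[20, 52, 14, 28]

MISSES = 7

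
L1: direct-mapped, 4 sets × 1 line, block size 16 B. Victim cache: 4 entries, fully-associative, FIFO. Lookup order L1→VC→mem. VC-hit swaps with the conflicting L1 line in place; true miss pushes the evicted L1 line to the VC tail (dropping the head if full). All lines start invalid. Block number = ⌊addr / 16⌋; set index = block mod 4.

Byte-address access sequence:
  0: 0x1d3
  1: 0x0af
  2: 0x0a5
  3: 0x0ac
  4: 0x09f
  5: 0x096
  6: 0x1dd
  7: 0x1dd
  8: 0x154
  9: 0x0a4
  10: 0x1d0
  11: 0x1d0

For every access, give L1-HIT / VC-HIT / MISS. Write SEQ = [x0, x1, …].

SEQ = [MISS, MISS, L1-HIT, L1-HIT, MISS, L1-HIT, VC-HIT, L1-HIT, MISS, L1-HIT, VC-HIT, L1-HIT]

  [0] addr=0x1d3 blk=29 s=1: MISS | VC []
  [1] addr=0xaf blk=10 s=2: MISS | VC []
  [2] addr=0xa5 blk=10 s=2: L1-HIT | VC []
  [3] addr=0xac blk=10 s=2: L1-HIT | VC []
  [4] addr=0x9f blk=9 s=1: MISS | VC [29]
  [5] addr=0x96 blk=9 s=1: L1-HIT | VC [29]
  [6] addr=0x1dd blk=29 s=1: VC-HIT | VC [9]
  [7] addr=0x1dd blk=29 s=1: L1-HIT | VC [9]
  [8] addr=0x154 blk=21 s=1: MISS | VC [9, 29]
  [9] addr=0xa4 blk=10 s=2: L1-HIT | VC [9, 29]
  [10] addr=0x1d0 blk=29 s=1: VC-HIT | VC [9, 21]
  [11] addr=0x1d0 blk=29 s=1: L1-HIT | VC [9, 21]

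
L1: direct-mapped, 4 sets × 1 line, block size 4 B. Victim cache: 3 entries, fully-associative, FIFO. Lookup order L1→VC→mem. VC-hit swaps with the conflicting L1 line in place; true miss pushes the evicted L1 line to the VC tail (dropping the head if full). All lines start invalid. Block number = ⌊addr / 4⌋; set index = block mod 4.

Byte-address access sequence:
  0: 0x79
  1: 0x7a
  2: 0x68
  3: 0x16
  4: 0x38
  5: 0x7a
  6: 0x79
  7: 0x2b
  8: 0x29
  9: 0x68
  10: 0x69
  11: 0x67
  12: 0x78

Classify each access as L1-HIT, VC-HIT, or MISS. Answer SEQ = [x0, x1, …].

SEQ = [MISS, L1-HIT, MISS, MISS, MISS, VC-HIT, L1-HIT, MISS, L1-HIT, VC-HIT, L1-HIT, MISS, VC-HIT]

0: 0x79 (blk 30, set 2) → MISS  vc=[]
1: 0x7a (blk 30, set 2) → L1-HIT  vc=[]
2: 0x68 (blk 26, set 2) → MISS  vc=[30]
3: 0x16 (blk 5, set 1) → MISS  vc=[30]
4: 0x38 (blk 14, set 2) → MISS  vc=[30, 26]
5: 0x7a (blk 30, set 2) → VC-HIT  vc=[14, 26]
6: 0x79 (blk 30, set 2) → L1-HIT  vc=[14, 26]
7: 0x2b (blk 10, set 2) → MISS  vc=[14, 26, 30]
8: 0x29 (blk 10, set 2) → L1-HIT  vc=[14, 26, 30]
9: 0x68 (blk 26, set 2) → VC-HIT  vc=[14, 10, 30]
10: 0x69 (blk 26, set 2) → L1-HIT  vc=[14, 10, 30]
11: 0x67 (blk 25, set 1) → MISS  vc=[10, 30, 5]
12: 0x78 (blk 30, set 2) → VC-HIT  vc=[10, 26, 5]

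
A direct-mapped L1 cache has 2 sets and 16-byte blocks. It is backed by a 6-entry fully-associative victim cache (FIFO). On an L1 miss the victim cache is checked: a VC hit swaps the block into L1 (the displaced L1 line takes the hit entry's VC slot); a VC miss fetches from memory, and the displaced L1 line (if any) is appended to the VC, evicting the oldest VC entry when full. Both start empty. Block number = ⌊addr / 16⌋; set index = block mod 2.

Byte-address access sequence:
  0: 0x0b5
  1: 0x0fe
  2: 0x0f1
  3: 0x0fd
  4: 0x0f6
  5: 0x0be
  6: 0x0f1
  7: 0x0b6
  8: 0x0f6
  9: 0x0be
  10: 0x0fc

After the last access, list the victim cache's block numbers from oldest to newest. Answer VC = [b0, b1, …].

0: 0xb5 (blk 11, set 1) → MISS  vc=[]
1: 0xfe (blk 15, set 1) → MISS  vc=[11]
2: 0xf1 (blk 15, set 1) → L1-HIT  vc=[11]
3: 0xfd (blk 15, set 1) → L1-HIT  vc=[11]
4: 0xf6 (blk 15, set 1) → L1-HIT  vc=[11]
5: 0xbe (blk 11, set 1) → VC-HIT  vc=[15]
6: 0xf1 (blk 15, set 1) → VC-HIT  vc=[11]
7: 0xb6 (blk 11, set 1) → VC-HIT  vc=[15]
8: 0xf6 (blk 15, set 1) → VC-HIT  vc=[11]
9: 0xbe (blk 11, set 1) → VC-HIT  vc=[15]
10: 0xfc (blk 15, set 1) → VC-HIT  vc=[11]

VC = [11]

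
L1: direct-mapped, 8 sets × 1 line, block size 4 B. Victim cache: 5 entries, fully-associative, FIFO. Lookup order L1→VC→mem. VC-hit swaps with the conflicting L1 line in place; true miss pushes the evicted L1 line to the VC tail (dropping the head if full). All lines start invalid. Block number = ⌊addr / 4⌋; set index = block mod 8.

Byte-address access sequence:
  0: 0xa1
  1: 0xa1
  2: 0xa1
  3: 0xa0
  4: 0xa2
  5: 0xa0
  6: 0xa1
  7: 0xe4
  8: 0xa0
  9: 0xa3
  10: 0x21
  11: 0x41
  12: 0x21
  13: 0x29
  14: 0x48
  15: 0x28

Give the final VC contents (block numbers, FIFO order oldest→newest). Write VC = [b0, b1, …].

VC = [40, 16, 18]

  [0] addr=0xa1 blk=40 s=0: MISS | VC []
  [1] addr=0xa1 blk=40 s=0: L1-HIT | VC []
  [2] addr=0xa1 blk=40 s=0: L1-HIT | VC []
  [3] addr=0xa0 blk=40 s=0: L1-HIT | VC []
  [4] addr=0xa2 blk=40 s=0: L1-HIT | VC []
  [5] addr=0xa0 blk=40 s=0: L1-HIT | VC []
  [6] addr=0xa1 blk=40 s=0: L1-HIT | VC []
  [7] addr=0xe4 blk=57 s=1: MISS | VC []
  [8] addr=0xa0 blk=40 s=0: L1-HIT | VC []
  [9] addr=0xa3 blk=40 s=0: L1-HIT | VC []
  [10] addr=0x21 blk=8 s=0: MISS | VC [40]
  [11] addr=0x41 blk=16 s=0: MISS | VC [40, 8]
  [12] addr=0x21 blk=8 s=0: VC-HIT | VC [40, 16]
  [13] addr=0x29 blk=10 s=2: MISS | VC [40, 16]
  [14] addr=0x48 blk=18 s=2: MISS | VC [40, 16, 10]
  [15] addr=0x28 blk=10 s=2: VC-HIT | VC [40, 16, 18]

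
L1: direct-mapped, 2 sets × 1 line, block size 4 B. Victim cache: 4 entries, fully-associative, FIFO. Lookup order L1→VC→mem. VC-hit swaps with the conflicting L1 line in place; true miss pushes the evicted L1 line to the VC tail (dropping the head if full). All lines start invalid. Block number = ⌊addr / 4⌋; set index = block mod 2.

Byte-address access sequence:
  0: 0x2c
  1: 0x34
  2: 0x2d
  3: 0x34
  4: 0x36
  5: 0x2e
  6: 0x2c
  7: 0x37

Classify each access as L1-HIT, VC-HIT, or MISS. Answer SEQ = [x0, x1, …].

SEQ = [MISS, MISS, VC-HIT, VC-HIT, L1-HIT, VC-HIT, L1-HIT, VC-HIT]

#0 0x2c→b11/s1 MISS; vc=[]
#1 0x34→b13/s1 MISS; vc=[11]
#2 0x2d→b11/s1 VC-HIT; vc=[13]
#3 0x34→b13/s1 VC-HIT; vc=[11]
#4 0x36→b13/s1 L1-HIT; vc=[11]
#5 0x2e→b11/s1 VC-HIT; vc=[13]
#6 0x2c→b11/s1 L1-HIT; vc=[13]
#7 0x37→b13/s1 VC-HIT; vc=[11]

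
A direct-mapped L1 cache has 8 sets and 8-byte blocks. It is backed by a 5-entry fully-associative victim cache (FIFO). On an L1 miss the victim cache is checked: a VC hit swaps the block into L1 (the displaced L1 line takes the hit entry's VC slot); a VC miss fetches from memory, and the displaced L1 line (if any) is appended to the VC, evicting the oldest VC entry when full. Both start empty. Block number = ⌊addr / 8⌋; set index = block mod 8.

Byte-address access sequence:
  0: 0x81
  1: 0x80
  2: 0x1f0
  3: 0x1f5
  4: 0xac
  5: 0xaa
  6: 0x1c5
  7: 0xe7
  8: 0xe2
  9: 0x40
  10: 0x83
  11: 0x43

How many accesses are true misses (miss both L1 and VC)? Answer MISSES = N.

#0 0x81→b16/s0 MISS; vc=[]
#1 0x80→b16/s0 L1-HIT; vc=[]
#2 0x1f0→b62/s6 MISS; vc=[]
#3 0x1f5→b62/s6 L1-HIT; vc=[]
#4 0xac→b21/s5 MISS; vc=[]
#5 0xaa→b21/s5 L1-HIT; vc=[]
#6 0x1c5→b56/s0 MISS; vc=[16]
#7 0xe7→b28/s4 MISS; vc=[16]
#8 0xe2→b28/s4 L1-HIT; vc=[16]
#9 0x40→b8/s0 MISS; vc=[16,56]
#10 0x83→b16/s0 VC-HIT; vc=[8,56]
#11 0x43→b8/s0 VC-HIT; vc=[16,56]

MISSES = 6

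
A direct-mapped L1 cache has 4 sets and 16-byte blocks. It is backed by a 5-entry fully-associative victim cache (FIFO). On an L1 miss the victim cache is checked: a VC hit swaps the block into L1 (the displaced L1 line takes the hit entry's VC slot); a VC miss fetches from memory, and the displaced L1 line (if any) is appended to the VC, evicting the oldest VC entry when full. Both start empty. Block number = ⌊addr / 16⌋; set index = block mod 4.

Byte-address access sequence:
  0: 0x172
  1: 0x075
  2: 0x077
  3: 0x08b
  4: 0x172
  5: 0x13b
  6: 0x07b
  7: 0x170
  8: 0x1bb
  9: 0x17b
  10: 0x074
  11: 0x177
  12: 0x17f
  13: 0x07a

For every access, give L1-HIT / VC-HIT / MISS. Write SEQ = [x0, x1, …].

SEQ = [MISS, MISS, L1-HIT, MISS, VC-HIT, MISS, VC-HIT, VC-HIT, MISS, VC-HIT, VC-HIT, VC-HIT, L1-HIT, VC-HIT]

#0 0x172→b23/s3 MISS; vc=[]
#1 0x75→b7/s3 MISS; vc=[23]
#2 0x77→b7/s3 L1-HIT; vc=[23]
#3 0x8b→b8/s0 MISS; vc=[23]
#4 0x172→b23/s3 VC-HIT; vc=[7]
#5 0x13b→b19/s3 MISS; vc=[7,23]
#6 0x7b→b7/s3 VC-HIT; vc=[19,23]
#7 0x170→b23/s3 VC-HIT; vc=[19,7]
#8 0x1bb→b27/s3 MISS; vc=[19,7,23]
#9 0x17b→b23/s3 VC-HIT; vc=[19,7,27]
#10 0x74→b7/s3 VC-HIT; vc=[19,23,27]
#11 0x177→b23/s3 VC-HIT; vc=[19,7,27]
#12 0x17f→b23/s3 L1-HIT; vc=[19,7,27]
#13 0x7a→b7/s3 VC-HIT; vc=[19,23,27]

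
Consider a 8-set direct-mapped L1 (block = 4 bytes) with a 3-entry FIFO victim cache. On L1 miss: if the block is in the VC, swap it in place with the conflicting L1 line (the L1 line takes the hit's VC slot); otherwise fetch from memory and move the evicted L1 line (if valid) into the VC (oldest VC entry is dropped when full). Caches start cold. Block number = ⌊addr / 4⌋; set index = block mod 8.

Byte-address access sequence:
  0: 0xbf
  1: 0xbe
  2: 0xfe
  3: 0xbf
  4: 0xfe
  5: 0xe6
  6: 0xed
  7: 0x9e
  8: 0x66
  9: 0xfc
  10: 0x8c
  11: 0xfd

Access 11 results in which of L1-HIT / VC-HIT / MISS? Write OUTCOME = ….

OUTCOME = L1-HIT

#0 0xbf→b47/s7 MISS; vc=[]
#1 0xbe→b47/s7 L1-HIT; vc=[]
#2 0xfe→b63/s7 MISS; vc=[47]
#3 0xbf→b47/s7 VC-HIT; vc=[63]
#4 0xfe→b63/s7 VC-HIT; vc=[47]
#5 0xe6→b57/s1 MISS; vc=[47]
#6 0xed→b59/s3 MISS; vc=[47]
#7 0x9e→b39/s7 MISS; vc=[47,63]
#8 0x66→b25/s1 MISS; vc=[47,63,57]
#9 0xfc→b63/s7 VC-HIT; vc=[47,39,57]
#10 0x8c→b35/s3 MISS; vc=[39,57,59]
#11 0xfd→b63/s7 L1-HIT; vc=[39,57,59]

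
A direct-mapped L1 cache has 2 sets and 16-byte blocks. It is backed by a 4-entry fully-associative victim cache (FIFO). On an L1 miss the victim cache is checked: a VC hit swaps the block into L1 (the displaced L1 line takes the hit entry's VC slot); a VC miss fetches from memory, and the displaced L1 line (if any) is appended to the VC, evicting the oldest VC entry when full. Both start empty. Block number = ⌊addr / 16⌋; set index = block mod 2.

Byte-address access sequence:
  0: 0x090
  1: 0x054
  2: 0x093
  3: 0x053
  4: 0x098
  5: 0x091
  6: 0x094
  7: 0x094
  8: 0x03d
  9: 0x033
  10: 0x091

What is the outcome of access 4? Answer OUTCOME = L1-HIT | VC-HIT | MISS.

0: 0x90 (blk 9, set 1) → MISS  vc=[]
1: 0x54 (blk 5, set 1) → MISS  vc=[9]
2: 0x93 (blk 9, set 1) → VC-HIT  vc=[5]
3: 0x53 (blk 5, set 1) → VC-HIT  vc=[9]
4: 0x98 (blk 9, set 1) → VC-HIT  vc=[5]
5: 0x91 (blk 9, set 1) → L1-HIT  vc=[5]
6: 0x94 (blk 9, set 1) → L1-HIT  vc=[5]
7: 0x94 (blk 9, set 1) → L1-HIT  vc=[5]
8: 0x3d (blk 3, set 1) → MISS  vc=[5, 9]
9: 0x33 (blk 3, set 1) → L1-HIT  vc=[5, 9]
10: 0x91 (blk 9, set 1) → VC-HIT  vc=[5, 3]

OUTCOME = VC-HIT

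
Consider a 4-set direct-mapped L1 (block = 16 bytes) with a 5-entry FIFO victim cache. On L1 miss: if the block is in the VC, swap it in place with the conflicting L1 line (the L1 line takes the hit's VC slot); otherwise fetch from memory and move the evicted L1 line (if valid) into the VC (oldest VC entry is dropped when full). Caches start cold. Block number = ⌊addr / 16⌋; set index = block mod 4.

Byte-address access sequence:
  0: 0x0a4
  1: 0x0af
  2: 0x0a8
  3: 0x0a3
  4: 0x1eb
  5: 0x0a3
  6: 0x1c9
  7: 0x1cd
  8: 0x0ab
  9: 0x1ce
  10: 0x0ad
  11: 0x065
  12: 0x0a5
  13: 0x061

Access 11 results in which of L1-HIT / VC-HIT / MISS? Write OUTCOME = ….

  [0] addr=0xa4 blk=10 s=2: MISS | VC []
  [1] addr=0xaf blk=10 s=2: L1-HIT | VC []
  [2] addr=0xa8 blk=10 s=2: L1-HIT | VC []
  [3] addr=0xa3 blk=10 s=2: L1-HIT | VC []
  [4] addr=0x1eb blk=30 s=2: MISS | VC [10]
  [5] addr=0xa3 blk=10 s=2: VC-HIT | VC [30]
  [6] addr=0x1c9 blk=28 s=0: MISS | VC [30]
  [7] addr=0x1cd blk=28 s=0: L1-HIT | VC [30]
  [8] addr=0xab blk=10 s=2: L1-HIT | VC [30]
  [9] addr=0x1ce blk=28 s=0: L1-HIT | VC [30]
  [10] addr=0xad blk=10 s=2: L1-HIT | VC [30]
  [11] addr=0x65 blk=6 s=2: MISS | VC [30, 10]
  [12] addr=0xa5 blk=10 s=2: VC-HIT | VC [30, 6]
  [13] addr=0x61 blk=6 s=2: VC-HIT | VC [30, 10]

OUTCOME = MISS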